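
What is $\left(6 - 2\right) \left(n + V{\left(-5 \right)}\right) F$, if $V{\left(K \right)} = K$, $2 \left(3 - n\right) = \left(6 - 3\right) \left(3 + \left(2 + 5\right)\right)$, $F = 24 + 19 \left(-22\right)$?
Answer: $26792$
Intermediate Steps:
$F = -394$ ($F = 24 - 418 = -394$)
$n = -12$ ($n = 3 - \frac{\left(6 - 3\right) \left(3 + \left(2 + 5\right)\right)}{2} = 3 - \frac{3 \left(3 + 7\right)}{2} = 3 - \frac{3 \cdot 10}{2} = 3 - 15 = -12$)
$\left(6 - 2\right) \left(n + V{\left(-5 \right)}\right) F = \left(6 - 2\right) \left(-12 - 5\right) \left(-394\right) = \left(6 - 2\right) \left(-17\right) \left(-394\right) = 4 \left(-17\right) \left(-394\right) = \left(-68\right) \left(-394\right) = 26792$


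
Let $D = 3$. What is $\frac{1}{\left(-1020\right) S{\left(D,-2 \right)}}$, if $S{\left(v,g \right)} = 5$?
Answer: $- \frac{1}{5100} \approx -0.00019608$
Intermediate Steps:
$\frac{1}{\left(-1020\right) S{\left(D,-2 \right)}} = \frac{1}{\left(-1020\right) 5} = \frac{1}{-5100} = - \frac{1}{5100}$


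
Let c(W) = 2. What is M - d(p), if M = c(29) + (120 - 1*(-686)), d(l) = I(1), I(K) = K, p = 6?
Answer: 807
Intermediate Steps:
d(l) = 1
M = 808 (M = 2 + (120 - 1*(-686)) = 2 + (120 + 686) = 2 + 806 = 808)
M - d(p) = 808 - 1*1 = 808 - 1 = 807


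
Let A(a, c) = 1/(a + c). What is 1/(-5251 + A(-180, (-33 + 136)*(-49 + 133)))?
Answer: -8472/44486471 ≈ -0.00019044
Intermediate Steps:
1/(-5251 + A(-180, (-33 + 136)*(-49 + 133))) = 1/(-5251 + 1/(-180 + (-33 + 136)*(-49 + 133))) = 1/(-5251 + 1/(-180 + 103*84)) = 1/(-5251 + 1/(-180 + 8652)) = 1/(-5251 + 1/8472) = 1/(-44486471/8472) = -8472/44486471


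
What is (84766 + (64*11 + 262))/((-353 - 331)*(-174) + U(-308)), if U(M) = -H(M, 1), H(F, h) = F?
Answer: 21433/29831 ≈ 0.71848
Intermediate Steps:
U(M) = -M
(84766 + (64*11 + 262))/((-353 - 331)*(-174) + U(-308)) = (84766 + (64*11 + 262))/((-353 - 331)*(-174) - 1*(-308)) = (84766 + (704 + 262))/(-684*(-174) + 308) = (84766 + 966)/(119016 + 308) = 85732/119324 = 85732*(1/119324) = 21433/29831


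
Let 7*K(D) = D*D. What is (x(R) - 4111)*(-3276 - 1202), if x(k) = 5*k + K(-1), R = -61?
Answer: 138419458/7 ≈ 1.9774e+7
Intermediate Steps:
K(D) = D²/7 (K(D) = (D*D)/7 = D²/7)
x(k) = ⅐ + 5*k (x(k) = 5*k + (⅐)*(-1)² = 5*k + (⅐)*1 = 5*k + ⅐ = ⅐ + 5*k)
(x(R) - 4111)*(-3276 - 1202) = ((⅐ + 5*(-61)) - 4111)*(-3276 - 1202) = ((⅐ - 305) - 4111)*(-4478) = (-2134/7 - 4111)*(-4478) = -30911/7*(-4478) = 138419458/7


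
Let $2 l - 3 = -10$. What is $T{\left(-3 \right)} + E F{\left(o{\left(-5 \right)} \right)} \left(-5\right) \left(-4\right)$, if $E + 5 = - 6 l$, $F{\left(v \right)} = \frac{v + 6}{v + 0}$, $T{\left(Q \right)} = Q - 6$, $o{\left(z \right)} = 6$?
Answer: $631$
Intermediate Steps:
$l = - \frac{7}{2}$ ($l = \frac{3}{2} + \frac{1}{2} \left(-10\right) = \frac{3}{2} - 5 = - \frac{7}{2} \approx -3.5$)
$T{\left(Q \right)} = -6 + Q$
$F{\left(v \right)} = \frac{6 + v}{v}$
$E = 16$ ($E = -5 - -21 = -5 + 21 = 16$)
$T{\left(-3 \right)} + E F{\left(o{\left(-5 \right)} \right)} \left(-5\right) \left(-4\right) = \left(-6 - 3\right) + 16 \frac{6 + 6}{6} \left(-5\right) \left(-4\right) = -9 + 16 \cdot \frac{1}{6} \cdot 12 \left(-5\right) \left(-4\right) = -9 + 16 \cdot 2 \left(-5\right) \left(-4\right) = -9 + 16 \left(\left(-10\right) \left(-4\right)\right) = -9 + 16 \cdot 40 = -9 + 640 = 631$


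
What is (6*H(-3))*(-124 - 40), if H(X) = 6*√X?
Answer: -5904*I*√3 ≈ -10226.0*I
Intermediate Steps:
(6*H(-3))*(-124 - 40) = (6*(6*√(-3)))*(-124 - 40) = (6*(6*(I*√3)))*(-164) = (6*(6*I*√3))*(-164) = (36*I*√3)*(-164) = -5904*I*√3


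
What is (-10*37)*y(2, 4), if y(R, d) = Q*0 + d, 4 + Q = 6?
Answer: -1480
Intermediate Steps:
Q = 2 (Q = -4 + 6 = 2)
y(R, d) = d (y(R, d) = 2*0 + d = 0 + d = d)
(-10*37)*y(2, 4) = -10*37*4 = -370*4 = -1480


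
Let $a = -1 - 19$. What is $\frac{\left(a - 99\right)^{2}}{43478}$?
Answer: $\frac{14161}{43478} \approx 0.32571$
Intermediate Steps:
$a = -20$
$\frac{\left(a - 99\right)^{2}}{43478} = \frac{\left(-20 - 99\right)^{2}}{43478} = \left(-119\right)^{2} \cdot \frac{1}{43478} = 14161 \cdot \frac{1}{43478} = \frac{14161}{43478}$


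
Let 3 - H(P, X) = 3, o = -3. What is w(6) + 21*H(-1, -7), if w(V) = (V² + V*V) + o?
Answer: 69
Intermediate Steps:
H(P, X) = 0 (H(P, X) = 3 - 1*3 = 3 - 3 = 0)
w(V) = -3 + 2*V² (w(V) = (V² + V*V) - 3 = (V² + V²) - 3 = 2*V² - 3 = -3 + 2*V²)
w(6) + 21*H(-1, -7) = (-3 + 2*6²) + 21*0 = (-3 + 2*36) + 0 = (-3 + 72) + 0 = 69 + 0 = 69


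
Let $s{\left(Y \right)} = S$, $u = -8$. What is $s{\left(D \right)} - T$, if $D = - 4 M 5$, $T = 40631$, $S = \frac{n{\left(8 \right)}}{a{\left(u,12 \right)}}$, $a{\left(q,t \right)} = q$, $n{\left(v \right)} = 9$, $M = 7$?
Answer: $- \frac{325057}{8} \approx -40632.0$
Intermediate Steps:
$S = - \frac{9}{8}$ ($S = \frac{9}{-8} = 9 \left(- \frac{1}{8}\right) = - \frac{9}{8} \approx -1.125$)
$D = -140$ ($D = \left(-4\right) 7 \cdot 5 = \left(-28\right) 5 = -140$)
$s{\left(Y \right)} = - \frac{9}{8}$
$s{\left(D \right)} - T = - \frac{9}{8} - 40631 = - \frac{325057}{8}$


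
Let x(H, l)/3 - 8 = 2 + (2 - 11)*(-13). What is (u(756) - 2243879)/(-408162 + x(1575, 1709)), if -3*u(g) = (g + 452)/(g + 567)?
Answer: 8905956959/1618482789 ≈ 5.5027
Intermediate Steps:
x(H, l) = 381 (x(H, l) = 24 + 3*(2 + (2 - 11)*(-13)) = 24 + 3*(2 - 9*(-13)) = 24 + 3*(2 + 117) = 24 + 3*119 = 24 + 357 = 381)
u(g) = -(452 + g)/(3*(567 + g)) (u(g) = -(g + 452)/(3*(g + 567)) = -(452 + g)/(3*(567 + g)))
(u(756) - 2243879)/(-408162 + x(1575, 1709)) = ((-452 - 1*756)/(3*(567 + 756)) - 2243879)/(-408162 + 381) = ((⅓)*(-452 - 756)/1323 - 2243879)/(-407781) = ((⅓)*(1/1323)*(-1208) - 2243879)*(-1/407781) = (-1208/3969 - 2243879)*(-1/407781) = -8905956959/3969*(-1/407781) = 8905956959/1618482789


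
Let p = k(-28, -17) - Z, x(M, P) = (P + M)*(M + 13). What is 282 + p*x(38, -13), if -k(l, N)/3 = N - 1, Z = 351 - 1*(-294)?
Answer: -753243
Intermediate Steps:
Z = 645 (Z = 351 + 294 = 645)
x(M, P) = (13 + M)*(M + P) (x(M, P) = (M + P)*(13 + M) = (13 + M)*(M + P))
k(l, N) = 3 - 3*N (k(l, N) = -3*(N - 1) = -3*(-1 + N) = 3 - 3*N)
p = -591 (p = (3 - 3*(-17)) - 1*645 = (3 + 51) - 645 = 54 - 645 = -591)
282 + p*x(38, -13) = 282 - 591*(38² + 13*38 + 13*(-13) + 38*(-13)) = 282 - 591*(1444 + 494 - 169 - 494) = 282 - 591*1275 = 282 - 753525 = -753243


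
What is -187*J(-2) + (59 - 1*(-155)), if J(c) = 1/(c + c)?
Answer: 1043/4 ≈ 260.75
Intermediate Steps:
J(c) = 1/(2*c)
-187*J(-2) + (59 - 1*(-155)) = -187/(2*(-2)) + (59 - 1*(-155)) = -187*(-1)/(2*2) + (59 + 155) = -187*(-¼) + 214 = 187/4 + 214 = 1043/4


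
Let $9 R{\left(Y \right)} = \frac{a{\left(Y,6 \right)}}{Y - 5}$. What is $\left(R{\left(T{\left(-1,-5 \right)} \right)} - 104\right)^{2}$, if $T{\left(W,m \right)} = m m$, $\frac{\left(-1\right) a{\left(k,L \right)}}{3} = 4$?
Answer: $\frac{2436721}{225} \approx 10830.0$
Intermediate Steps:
$a{\left(k,L \right)} = -12$ ($a{\left(k,L \right)} = \left(-3\right) 4 = -12$)
$T{\left(W,m \right)} = m^{2}$
$R{\left(Y \right)} = - \frac{4}{3 \left(-5 + Y\right)}$ ($R{\left(Y \right)} = \frac{\frac{1}{Y - 5} \left(-12\right)}{9} = \frac{\frac{1}{-5 + Y} \left(-12\right)}{9} = \frac{\left(-12\right) \frac{1}{-5 + Y}}{9} = - \frac{4}{3 \left(-5 + Y\right)}$)
$\left(R{\left(T{\left(-1,-5 \right)} \right)} - 104\right)^{2} = \left(- \frac{4}{-15 + 3 \left(-5\right)^{2}} - 104\right)^{2} = \left(- \frac{4}{-15 + 3 \cdot 25} - 104\right)^{2} = \left(- \frac{4}{-15 + 75} - 104\right)^{2} = \left(- \frac{4}{60} - 104\right)^{2} = \left(\left(-4\right) \frac{1}{60} - 104\right)^{2} = \left(- \frac{1}{15} - 104\right)^{2} = \left(- \frac{1561}{15}\right)^{2} = \frac{2436721}{225}$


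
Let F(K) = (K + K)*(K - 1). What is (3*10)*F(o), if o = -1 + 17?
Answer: 14400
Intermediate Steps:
o = 16
F(K) = 2*K*(-1 + K) (F(K) = (2*K)*(-1 + K) = 2*K*(-1 + K))
(3*10)*F(o) = (3*10)*(2*16*(-1 + 16)) = 30*(2*16*15) = 30*480 = 14400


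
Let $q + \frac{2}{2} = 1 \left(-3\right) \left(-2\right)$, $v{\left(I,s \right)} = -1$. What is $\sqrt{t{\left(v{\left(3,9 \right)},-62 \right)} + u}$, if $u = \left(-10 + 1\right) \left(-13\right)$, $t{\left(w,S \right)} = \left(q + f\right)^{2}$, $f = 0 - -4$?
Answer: $3 \sqrt{22} \approx 14.071$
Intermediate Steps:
$q = 5$ ($q = -1 + 1 \left(-3\right) \left(-2\right) = -1 - -6 = -1 + 6 = 5$)
$f = 4$ ($f = 0 + 4 = 4$)
$t{\left(w,S \right)} = 81$ ($t{\left(w,S \right)} = \left(5 + 4\right)^{2} = 9^{2} = 81$)
$u = 117$ ($u = \left(-9\right) \left(-13\right) = 117$)
$\sqrt{t{\left(v{\left(3,9 \right)},-62 \right)} + u} = \sqrt{81 + 117} = \sqrt{198} = 3 \sqrt{22}$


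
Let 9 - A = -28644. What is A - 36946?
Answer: -8293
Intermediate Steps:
A = 28653 (A = 9 - 1*(-28644) = 9 + 28644 = 28653)
A - 36946 = 28653 - 36946 = -8293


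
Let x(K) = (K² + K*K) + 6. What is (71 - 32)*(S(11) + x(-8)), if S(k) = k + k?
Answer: 6084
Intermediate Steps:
S(k) = 2*k
x(K) = 6 + 2*K² (x(K) = (K² + K²) + 6 = 2*K² + 6 = 6 + 2*K²)
(71 - 32)*(S(11) + x(-8)) = (71 - 32)*(2*11 + (6 + 2*(-8)²)) = 39*(22 + (6 + 2*64)) = 39*(22 + (6 + 128)) = 39*(22 + 134) = 39*156 = 6084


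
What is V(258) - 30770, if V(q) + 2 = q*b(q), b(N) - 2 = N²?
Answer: 17143256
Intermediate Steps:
b(N) = 2 + N²
V(q) = -2 + q*(2 + q²)
V(258) - 30770 = (-2 + 258*(2 + 258²)) - 30770 = (-2 + 258*(2 + 66564)) - 30770 = (-2 + 258*66566) - 30770 = (-2 + 17174028) - 30770 = 17174026 - 30770 = 17143256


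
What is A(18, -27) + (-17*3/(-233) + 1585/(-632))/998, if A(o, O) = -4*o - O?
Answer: -6613604033/146961488 ≈ -45.002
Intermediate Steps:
A(o, O) = -O - 4*o
A(18, -27) + (-17*3/(-233) + 1585/(-632))/998 = (-1*(-27) - 4*18) + (-17*3/(-233) + 1585/(-632))/998 = (27 - 72) + (-51*(-1/233) + 1585*(-1/632))*(1/998) = -45 + (51/233 - 1585/632)*(1/998) = -45 - 337073/147256*1/998 = -45 - 337073/146961488 = -6613604033/146961488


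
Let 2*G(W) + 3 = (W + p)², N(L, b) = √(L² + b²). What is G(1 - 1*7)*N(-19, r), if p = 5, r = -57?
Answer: -19*√10 ≈ -60.083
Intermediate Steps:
G(W) = -3/2 + (5 + W)²/2 (G(W) = -3/2 + (W + 5)²/2 = -3/2 + (5 + W)²/2)
G(1 - 1*7)*N(-19, r) = (-3/2 + (5 + (1 - 1*7))²/2)*√((-19)² + (-57)²) = (-3/2 + (5 + (1 - 7))²/2)*√(361 + 3249) = (-3/2 + (5 - 6)²/2)*√3610 = (-3/2 + (½)*(-1)²)*(19*√10) = (-3/2 + (½)*1)*(19*√10) = (-3/2 + ½)*(19*√10) = -19*√10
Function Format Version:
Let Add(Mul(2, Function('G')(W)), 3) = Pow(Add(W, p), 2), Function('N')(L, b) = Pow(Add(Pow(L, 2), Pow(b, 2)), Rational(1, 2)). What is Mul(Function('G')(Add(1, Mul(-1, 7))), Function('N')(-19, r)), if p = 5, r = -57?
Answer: Mul(-19, Pow(10, Rational(1, 2))) ≈ -60.083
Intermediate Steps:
Function('G')(W) = Add(Rational(-3, 2), Mul(Rational(1, 2), Pow(Add(5, W), 2))) (Function('G')(W) = Add(Rational(-3, 2), Mul(Rational(1, 2), Pow(Add(W, 5), 2))) = Add(Rational(-3, 2), Mul(Rational(1, 2), Pow(Add(5, W), 2))))
Mul(Function('G')(Add(1, Mul(-1, 7))), Function('N')(-19, r)) = Mul(Add(Rational(-3, 2), Mul(Rational(1, 2), Pow(Add(5, Add(1, Mul(-1, 7))), 2))), Pow(Add(Pow(-19, 2), Pow(-57, 2)), Rational(1, 2))) = Mul(Add(Rational(-3, 2), Mul(Rational(1, 2), Pow(Add(5, Add(1, -7)), 2))), Pow(Add(361, 3249), Rational(1, 2))) = Mul(Add(Rational(-3, 2), Mul(Rational(1, 2), Pow(Add(5, -6), 2))), Pow(3610, Rational(1, 2))) = Mul(Add(Rational(-3, 2), Mul(Rational(1, 2), Pow(-1, 2))), Mul(19, Pow(10, Rational(1, 2)))) = Mul(Add(Rational(-3, 2), Mul(Rational(1, 2), 1)), Mul(19, Pow(10, Rational(1, 2)))) = Mul(Add(Rational(-3, 2), Rational(1, 2)), Mul(19, Pow(10, Rational(1, 2)))) = Mul(-1, Mul(19, Pow(10, Rational(1, 2)))) = Mul(-19, Pow(10, Rational(1, 2)))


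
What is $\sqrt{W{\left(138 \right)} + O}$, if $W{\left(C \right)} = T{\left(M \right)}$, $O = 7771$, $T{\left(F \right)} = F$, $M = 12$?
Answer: $\sqrt{7783} \approx 88.221$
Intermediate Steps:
$W{\left(C \right)} = 12$
$\sqrt{W{\left(138 \right)} + O} = \sqrt{12 + 7771} = \sqrt{7783}$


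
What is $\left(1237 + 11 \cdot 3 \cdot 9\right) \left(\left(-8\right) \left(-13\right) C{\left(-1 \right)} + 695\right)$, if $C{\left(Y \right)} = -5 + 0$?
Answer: $268450$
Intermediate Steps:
$C{\left(Y \right)} = -5$
$\left(1237 + 11 \cdot 3 \cdot 9\right) \left(\left(-8\right) \left(-13\right) C{\left(-1 \right)} + 695\right) = \left(1237 + 11 \cdot 3 \cdot 9\right) \left(\left(-8\right) \left(-13\right) \left(-5\right) + 695\right) = \left(1237 + 33 \cdot 9\right) \left(104 \left(-5\right) + 695\right) = \left(1237 + 297\right) \left(-520 + 695\right) = 1534 \cdot 175 = 268450$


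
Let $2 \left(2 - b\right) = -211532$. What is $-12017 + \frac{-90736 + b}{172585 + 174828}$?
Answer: $- \frac{4174846989}{347413} \approx -12017.0$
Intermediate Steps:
$b = 105768$ ($b = 2 - -105766 = 2 + 105766 = 105768$)
$-12017 + \frac{-90736 + b}{172585 + 174828} = -12017 + \frac{-90736 + 105768}{172585 + 174828} = -12017 + \frac{15032}{347413} = - \frac{4174846989}{347413}$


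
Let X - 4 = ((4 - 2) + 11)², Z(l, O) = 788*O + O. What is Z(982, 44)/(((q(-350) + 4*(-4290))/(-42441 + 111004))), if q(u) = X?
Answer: -2380233108/16987 ≈ -1.4012e+5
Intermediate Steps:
Z(l, O) = 789*O
X = 173 (X = 4 + ((4 - 2) + 11)² = 4 + (2 + 11)² = 4 + 13² = 4 + 169 = 173)
q(u) = 173
Z(982, 44)/(((q(-350) + 4*(-4290))/(-42441 + 111004))) = (789*44)/(((173 + 4*(-4290))/(-42441 + 111004))) = 34716/(((173 - 17160)/68563)) = 34716/((-16987*1/68563)) = 34716/(-16987/68563) = 34716*(-68563/16987) = -2380233108/16987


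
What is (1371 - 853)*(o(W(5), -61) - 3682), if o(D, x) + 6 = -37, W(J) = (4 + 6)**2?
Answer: -1929550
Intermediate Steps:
W(J) = 100 (W(J) = 10**2 = 100)
o(D, x) = -43 (o(D, x) = -6 - 37 = -43)
(1371 - 853)*(o(W(5), -61) - 3682) = (1371 - 853)*(-43 - 3682) = 518*(-3725) = -1929550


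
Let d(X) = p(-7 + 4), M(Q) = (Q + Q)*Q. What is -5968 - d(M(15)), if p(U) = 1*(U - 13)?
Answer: -5952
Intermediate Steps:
M(Q) = 2*Q**2 (M(Q) = (2*Q)*Q = 2*Q**2)
p(U) = -13 + U (p(U) = 1*(-13 + U) = -13 + U)
d(X) = -16 (d(X) = -13 + (-7 + 4) = -13 - 3 = -16)
-5968 - d(M(15)) = -5968 - 1*(-16) = -5968 + 16 = -5952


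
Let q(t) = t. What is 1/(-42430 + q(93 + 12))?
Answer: -1/42325 ≈ -2.3627e-5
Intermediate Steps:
1/(-42430 + q(93 + 12)) = 1/(-42430 + (93 + 12)) = 1/(-42430 + 105) = 1/(-42325) = -1/42325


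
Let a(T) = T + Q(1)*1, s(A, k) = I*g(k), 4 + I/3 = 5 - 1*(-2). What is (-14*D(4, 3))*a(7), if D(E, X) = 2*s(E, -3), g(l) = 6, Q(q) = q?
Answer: -12096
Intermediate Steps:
I = 9 (I = -12 + 3*(5 - 1*(-2)) = -12 + 3*(5 + 2) = -12 + 3*7 = -12 + 21 = 9)
s(A, k) = 54 (s(A, k) = 9*6 = 54)
a(T) = 1 + T (a(T) = T + 1*1 = T + 1 = 1 + T)
D(E, X) = 108 (D(E, X) = 2*54 = 108)
(-14*D(4, 3))*a(7) = (-14*108)*(1 + 7) = -1512*8 = -12096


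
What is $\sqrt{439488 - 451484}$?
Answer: $2 i \sqrt{2999} \approx 109.53 i$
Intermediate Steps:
$\sqrt{439488 - 451484} = \sqrt{-11996} = 2 i \sqrt{2999}$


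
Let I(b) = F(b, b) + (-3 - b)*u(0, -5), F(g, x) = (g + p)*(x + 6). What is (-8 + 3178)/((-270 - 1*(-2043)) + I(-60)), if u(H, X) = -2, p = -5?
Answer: 3170/5169 ≈ 0.61327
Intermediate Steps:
F(g, x) = (-5 + g)*(6 + x) (F(g, x) = (g - 5)*(x + 6) = (-5 + g)*(6 + x))
I(b) = -24 + b² + 3*b (I(b) = (-30 - 5*b + 6*b + b*b) + (-3 - b)*(-2) = (-30 - 5*b + 6*b + b²) + (6 + 2*b) = (-30 + b + b²) + (6 + 2*b) = -24 + b² + 3*b)
(-8 + 3178)/((-270 - 1*(-2043)) + I(-60)) = (-8 + 3178)/((-270 - 1*(-2043)) + (-24 + (-60)² + 3*(-60))) = 3170/((-270 + 2043) + (-24 + 3600 - 180)) = 3170/(1773 + 3396) = 3170/5169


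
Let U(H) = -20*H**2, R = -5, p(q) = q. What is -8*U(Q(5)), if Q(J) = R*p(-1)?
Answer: 4000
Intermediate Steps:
Q(J) = 5 (Q(J) = -5*(-1) = 5)
-8*U(Q(5)) = -(-160)*5**2 = -(-160)*25 = -8*(-500) = 4000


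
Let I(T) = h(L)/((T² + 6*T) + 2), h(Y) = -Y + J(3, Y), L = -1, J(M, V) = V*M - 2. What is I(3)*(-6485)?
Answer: 25940/29 ≈ 894.48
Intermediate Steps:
J(M, V) = -2 + M*V (J(M, V) = M*V - 2 = -2 + M*V)
h(Y) = -2 + 2*Y (h(Y) = -Y + (-2 + 3*Y) = -2 + 2*Y)
I(T) = -4/(2 + T² + 6*T) (I(T) = (-2 + 2*(-1))/((T² + 6*T) + 2) = (-2 - 2)/(2 + T² + 6*T) = -4/(2 + T² + 6*T))
I(3)*(-6485) = -4/(2 + 3² + 6*3)*(-6485) = -4/(2 + 9 + 18)*(-6485) = -4/29*(-6485) = 25940/29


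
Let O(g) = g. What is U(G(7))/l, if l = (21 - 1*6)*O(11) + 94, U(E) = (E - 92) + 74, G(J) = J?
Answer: -11/259 ≈ -0.042471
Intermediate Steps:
U(E) = -18 + E (U(E) = (-92 + E) + 74 = -18 + E)
l = 259 (l = (21 - 1*6)*11 + 94 = (21 - 6)*11 + 94 = 15*11 + 94 = 165 + 94 = 259)
U(G(7))/l = (-18 + 7)/259 = -11*1/259 = -11/259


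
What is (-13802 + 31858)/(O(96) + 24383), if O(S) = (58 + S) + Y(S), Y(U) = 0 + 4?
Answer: 18056/24541 ≈ 0.73575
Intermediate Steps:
Y(U) = 4
O(S) = 62 + S (O(S) = (58 + S) + 4 = 62 + S)
(-13802 + 31858)/(O(96) + 24383) = (-13802 + 31858)/((62 + 96) + 24383) = 18056/(158 + 24383) = 18056/24541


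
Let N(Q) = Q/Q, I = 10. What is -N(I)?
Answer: -1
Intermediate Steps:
N(Q) = 1
-N(I) = -1*1 = -1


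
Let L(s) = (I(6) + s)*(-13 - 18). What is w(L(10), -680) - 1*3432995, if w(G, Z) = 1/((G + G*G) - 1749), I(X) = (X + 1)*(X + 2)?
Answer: -14357887081394/4182321 ≈ -3.4330e+6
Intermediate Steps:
I(X) = (1 + X)*(2 + X)
L(s) = -1736 - 31*s (L(s) = ((2 + 6² + 3*6) + s)*(-13 - 18) = ((2 + 36 + 18) + s)*(-31) = (56 + s)*(-31) = -1736 - 31*s)
w(G, Z) = 1/(-1749 + G + G²) (w(G, Z) = 1/((G + G²) - 1749) = 1/(-1749 + G + G²))
w(L(10), -680) - 1*3432995 = 1/(-1749 + (-1736 - 31*10) + (-1736 - 31*10)²) - 1*3432995 = 1/(-1749 + (-1736 - 310) + (-1736 - 310)²) - 3432995 = 1/(-1749 - 2046 + (-2046)²) - 3432995 = 1/(-1749 - 2046 + 4186116) - 3432995 = 1/4182321 - 3432995 = -14357887081394/4182321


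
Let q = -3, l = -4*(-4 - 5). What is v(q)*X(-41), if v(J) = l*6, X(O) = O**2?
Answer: 363096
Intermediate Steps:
l = 36 (l = -4*(-9) = 36)
v(J) = 216 (v(J) = 36*6 = 216)
v(q)*X(-41) = 216*(-41)**2 = 216*1681 = 363096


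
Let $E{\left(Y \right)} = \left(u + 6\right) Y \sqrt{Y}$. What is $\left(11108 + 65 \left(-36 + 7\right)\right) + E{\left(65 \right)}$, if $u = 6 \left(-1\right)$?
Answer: $9223$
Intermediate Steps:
$u = -6$
$E{\left(Y \right)} = 0$ ($E{\left(Y \right)} = \left(-6 + 6\right) Y \sqrt{Y} = 0 Y \sqrt{Y} = 0 \sqrt{Y} = 0$)
$\left(11108 + 65 \left(-36 + 7\right)\right) + E{\left(65 \right)} = \left(11108 + 65 \left(-36 + 7\right)\right) + 0 = \left(11108 + 65 \left(-29\right)\right) + 0 = \left(11108 - 1885\right) + 0 = 9223 + 0 = 9223$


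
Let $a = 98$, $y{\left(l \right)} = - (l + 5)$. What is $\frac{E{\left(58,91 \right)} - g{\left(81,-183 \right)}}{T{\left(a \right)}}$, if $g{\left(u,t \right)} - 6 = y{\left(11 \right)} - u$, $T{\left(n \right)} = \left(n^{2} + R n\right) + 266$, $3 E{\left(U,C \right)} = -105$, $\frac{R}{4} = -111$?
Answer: $- \frac{4}{2403} \approx -0.0016646$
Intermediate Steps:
$R = -444$ ($R = 4 \left(-111\right) = -444$)
$E{\left(U,C \right)} = -35$ ($E{\left(U,C \right)} = \frac{1}{3} \left(-105\right) = -35$)
$y{\left(l \right)} = -5 - l$ ($y{\left(l \right)} = - (5 + l) = -5 - l$)
$T{\left(n \right)} = 266 + n^{2} - 444 n$ ($T{\left(n \right)} = \left(n^{2} - 444 n\right) + 266 = 266 + n^{2} - 444 n$)
$g{\left(u,t \right)} = -10 - u$ ($g{\left(u,t \right)} = 6 - \left(16 + u\right) = -10 - u$)
$\frac{E{\left(58,91 \right)} - g{\left(81,-183 \right)}}{T{\left(a \right)}} = \frac{-35 - \left(-10 - 81\right)}{266 + 98^{2} - 43512} = \frac{-35 - \left(-10 - 81\right)}{266 + 9604 - 43512} = \frac{-35 - -91}{-33642} = \left(-35 + 91\right) \left(- \frac{1}{33642}\right) = 56 \left(- \frac{1}{33642}\right) = - \frac{4}{2403}$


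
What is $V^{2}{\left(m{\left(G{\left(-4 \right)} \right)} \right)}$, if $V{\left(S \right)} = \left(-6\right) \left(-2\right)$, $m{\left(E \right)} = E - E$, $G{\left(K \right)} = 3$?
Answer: $144$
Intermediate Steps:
$m{\left(E \right)} = 0$
$V{\left(S \right)} = 12$
$V^{2}{\left(m{\left(G{\left(-4 \right)} \right)} \right)} = 12^{2} = 144$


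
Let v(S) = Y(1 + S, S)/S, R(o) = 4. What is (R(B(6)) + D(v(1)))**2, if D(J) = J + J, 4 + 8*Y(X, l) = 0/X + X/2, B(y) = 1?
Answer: 169/16 ≈ 10.563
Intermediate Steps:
Y(X, l) = -1/2 + X/16 (Y(X, l) = -1/2 + (0/X + X/2)/8 = -1/2 + (0 + X*(1/2))/8 = -1/2 + (0 + X/2)/8 = -1/2 + (X/2)/8 = -1/2 + X/16)
v(S) = (-7/16 + S/16)/S (v(S) = (-1/2 + (1 + S)/16)/S = (-1/2 + (1/16 + S/16))/S = (-7/16 + S/16)/S)
D(J) = 2*J
(R(B(6)) + D(v(1)))**2 = (4 + 2*((1/16)*(-7 + 1)/1))**2 = (4 + 2*((1/16)*1*(-6)))**2 = (4 + 2*(-3/8))**2 = (4 - 3/4)**2 = (13/4)**2 = 169/16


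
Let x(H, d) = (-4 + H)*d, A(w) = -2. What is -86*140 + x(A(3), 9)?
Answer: -12094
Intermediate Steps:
x(H, d) = d*(-4 + H)
-86*140 + x(A(3), 9) = -86*140 + 9*(-4 - 2) = -12040 + 9*(-6) = -12040 - 54 = -12094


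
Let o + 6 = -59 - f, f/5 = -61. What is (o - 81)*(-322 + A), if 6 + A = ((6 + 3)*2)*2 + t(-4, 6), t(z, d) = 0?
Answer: -46428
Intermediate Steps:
f = -305 (f = 5*(-61) = -305)
A = 30 (A = -6 + (((6 + 3)*2)*2 + 0) = -6 + ((9*2)*2 + 0) = -6 + (18*2 + 0) = -6 + (36 + 0) = -6 + 36 = 30)
o = 240 (o = -6 + (-59 - 1*(-305)) = -6 + (-59 + 305) = -6 + 246 = 240)
(o - 81)*(-322 + A) = (240 - 81)*(-322 + 30) = 159*(-292) = -46428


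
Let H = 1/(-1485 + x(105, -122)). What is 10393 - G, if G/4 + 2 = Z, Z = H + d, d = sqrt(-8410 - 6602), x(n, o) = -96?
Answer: 16443985/1581 - 24*I*sqrt(417) ≈ 10401.0 - 490.09*I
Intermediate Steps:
d = 6*I*sqrt(417) (d = sqrt(-15012) = 6*I*sqrt(417) ≈ 122.52*I)
H = -1/1581 (H = 1/(-1485 - 96) = 1/(-1581) = -1/1581 ≈ -0.00063251)
Z = -1/1581 + 6*I*sqrt(417) ≈ -0.00063251 + 122.52*I
G = -12652/1581 + 24*I*sqrt(417) (G = -8 + 4*(-1/1581 + 6*I*sqrt(417)) = -8 + (-4/1581 + 24*I*sqrt(417)) = -12652/1581 + 24*I*sqrt(417) ≈ -8.0025 + 490.09*I)
10393 - G = 10393 - (-12652/1581 + 24*I*sqrt(417)) = 10393 + (12652/1581 - 24*I*sqrt(417)) = 16443985/1581 - 24*I*sqrt(417)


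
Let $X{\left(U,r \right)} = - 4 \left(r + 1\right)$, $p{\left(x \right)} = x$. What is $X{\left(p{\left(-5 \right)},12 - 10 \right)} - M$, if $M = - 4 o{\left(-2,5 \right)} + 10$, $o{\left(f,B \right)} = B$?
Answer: $-2$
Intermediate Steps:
$M = -10$ ($M = \left(-4\right) 5 + 10 = -20 + 10 = -10$)
$X{\left(U,r \right)} = -4 - 4 r$ ($X{\left(U,r \right)} = - 4 \left(1 + r\right) = -4 - 4 r$)
$X{\left(p{\left(-5 \right)},12 - 10 \right)} - M = \left(-4 - 4 \left(12 - 10\right)\right) - -10 = \left(-4 - 4 \left(12 - 10\right)\right) + 10 = \left(-4 - 8\right) + 10 = -12 + 10 = -2$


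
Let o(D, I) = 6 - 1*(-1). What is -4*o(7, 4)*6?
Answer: -168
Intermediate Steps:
o(D, I) = 7 (o(D, I) = 6 + 1 = 7)
-4*o(7, 4)*6 = -4*7*6 = -28*6 = -168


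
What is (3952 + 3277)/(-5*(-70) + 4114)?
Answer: 7229/4464 ≈ 1.6194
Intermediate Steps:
(3952 + 3277)/(-5*(-70) + 4114) = 7229/(350 + 4114) = 7229/4464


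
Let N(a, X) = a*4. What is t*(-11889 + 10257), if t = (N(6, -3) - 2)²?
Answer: -789888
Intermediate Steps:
N(a, X) = 4*a
t = 484 (t = (4*6 - 2)² = (24 - 2)² = 22² = 484)
t*(-11889 + 10257) = 484*(-11889 + 10257) = 484*(-1632) = -789888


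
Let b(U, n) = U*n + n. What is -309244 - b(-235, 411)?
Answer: -213070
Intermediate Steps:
b(U, n) = n + U*n
-309244 - b(-235, 411) = -309244 - 411*(1 - 235) = -309244 - 411*(-234) = -309244 - 1*(-96174) = -309244 + 96174 = -213070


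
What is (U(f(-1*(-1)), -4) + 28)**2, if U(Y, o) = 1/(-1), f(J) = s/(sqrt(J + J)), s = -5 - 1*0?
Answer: 729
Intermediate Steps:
s = -5 (s = -5 + 0 = -5)
f(J) = -5*sqrt(2)/(2*sqrt(J)) (f(J) = -5/sqrt(J + J) = -5*sqrt(2)/(2*sqrt(J)))
U(Y, o) = -1
(U(f(-1*(-1)), -4) + 28)**2 = (-1 + 28)**2 = 27**2 = 729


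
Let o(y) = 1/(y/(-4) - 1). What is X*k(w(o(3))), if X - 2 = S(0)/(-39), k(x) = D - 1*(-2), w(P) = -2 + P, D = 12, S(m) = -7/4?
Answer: 2233/78 ≈ 28.628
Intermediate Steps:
S(m) = -7/4 (S(m) = -7*¼ = -7/4)
o(y) = 1/(-1 - y/4) (o(y) = 1/(y*(-¼) - 1) = 1/(-y/4 - 1) = 1/(-1 - y/4))
k(x) = 14 (k(x) = 12 - 1*(-2) = 12 + 2 = 14)
X = 319/156 (X = 2 - 7/4/(-39) = 2 - 7/4*(-1/39) = 2 + 7/156 = 319/156 ≈ 2.0449)
X*k(w(o(3))) = (319/156)*14 = 2233/78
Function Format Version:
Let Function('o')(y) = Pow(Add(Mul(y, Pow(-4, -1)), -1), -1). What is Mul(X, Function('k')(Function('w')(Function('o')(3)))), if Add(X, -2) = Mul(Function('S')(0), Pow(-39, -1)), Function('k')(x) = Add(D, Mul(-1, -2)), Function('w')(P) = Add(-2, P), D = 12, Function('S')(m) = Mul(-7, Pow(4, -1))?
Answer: Rational(2233, 78) ≈ 28.628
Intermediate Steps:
Function('S')(m) = Rational(-7, 4) (Function('S')(m) = Mul(-7, Rational(1, 4)) = Rational(-7, 4))
Function('o')(y) = Pow(Add(-1, Mul(Rational(-1, 4), y)), -1) (Function('o')(y) = Pow(Add(Mul(y, Rational(-1, 4)), -1), -1) = Pow(Add(Mul(Rational(-1, 4), y), -1), -1) = Pow(Add(-1, Mul(Rational(-1, 4), y)), -1))
Function('k')(x) = 14 (Function('k')(x) = Add(12, Mul(-1, -2)) = Add(12, 2) = 14)
X = Rational(319, 156) (X = Add(2, Mul(Rational(-7, 4), Pow(-39, -1))) = Add(2, Mul(Rational(-7, 4), Rational(-1, 39))) = Add(2, Rational(7, 156)) = Rational(319, 156) ≈ 2.0449)
Mul(X, Function('k')(Function('w')(Function('o')(3)))) = Mul(Rational(319, 156), 14) = Rational(2233, 78)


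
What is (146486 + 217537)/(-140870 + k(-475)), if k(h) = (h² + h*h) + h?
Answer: 364023/309905 ≈ 1.1746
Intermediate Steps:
k(h) = h + 2*h² (k(h) = (h² + h²) + h = 2*h² + h = h + 2*h²)
(146486 + 217537)/(-140870 + k(-475)) = (146486 + 217537)/(-140870 - 475*(1 + 2*(-475))) = 364023/(-140870 - 475*(1 - 950)) = 364023/(-140870 - 475*(-949)) = 364023/(-140870 + 450775) = 364023/309905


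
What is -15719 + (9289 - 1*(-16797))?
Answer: 10367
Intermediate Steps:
-15719 + (9289 - 1*(-16797)) = -15719 + (9289 + 16797) = -15719 + 26086 = 10367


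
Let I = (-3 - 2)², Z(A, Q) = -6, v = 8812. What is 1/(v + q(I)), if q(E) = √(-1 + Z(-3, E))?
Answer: 8812/77651351 - I*√7/77651351 ≈ 0.00011348 - 3.4072e-8*I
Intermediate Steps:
I = 25 (I = (-5)² = 25)
q(E) = I*√7 (q(E) = √(-1 - 6) = √(-7) = I*√7)
1/(v + q(I)) = 1/(8812 + I*√7)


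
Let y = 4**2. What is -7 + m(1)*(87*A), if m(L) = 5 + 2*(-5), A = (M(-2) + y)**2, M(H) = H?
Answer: -85267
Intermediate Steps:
y = 16
A = 196 (A = (-2 + 16)**2 = 14**2 = 196)
m(L) = -5 (m(L) = 5 - 10 = -5)
-7 + m(1)*(87*A) = -7 - 435*196 = -7 - 5*17052 = -7 - 85260 = -85267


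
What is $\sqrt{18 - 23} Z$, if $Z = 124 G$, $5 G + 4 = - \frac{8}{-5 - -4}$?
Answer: $\frac{496 i \sqrt{5}}{5} \approx 221.82 i$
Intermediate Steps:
$G = \frac{4}{5}$ ($G = - \frac{4}{5} + \frac{\left(-8\right) \frac{1}{-5 - -4}}{5} = - \frac{4}{5} + \frac{\left(-8\right) \frac{1}{-5 + 4}}{5} = - \frac{4}{5} + \frac{\left(-8\right) \frac{1}{-1}}{5} = - \frac{4}{5} + \frac{\left(-8\right) \left(-1\right)}{5} = - \frac{4}{5} + \frac{1}{5} \cdot 8 = - \frac{4}{5} + \frac{8}{5} = \frac{4}{5} \approx 0.8$)
$Z = \frac{496}{5}$ ($Z = 124 \cdot \frac{4}{5} = \frac{496}{5} \approx 99.2$)
$\sqrt{18 - 23} Z = \sqrt{18 - 23} \cdot \frac{496}{5} = \sqrt{-5} \cdot \frac{496}{5} = i \sqrt{5} \cdot \frac{496}{5} = \frac{496 i \sqrt{5}}{5}$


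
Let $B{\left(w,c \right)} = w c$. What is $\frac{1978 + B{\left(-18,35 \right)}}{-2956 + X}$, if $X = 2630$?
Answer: $- \frac{674}{163} \approx -4.135$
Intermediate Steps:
$B{\left(w,c \right)} = c w$
$\frac{1978 + B{\left(-18,35 \right)}}{-2956 + X} = \frac{1978 + 35 \left(-18\right)}{-2956 + 2630} = \frac{1978 - 630}{-326} = 1348 \left(- \frac{1}{326}\right) = - \frac{674}{163}$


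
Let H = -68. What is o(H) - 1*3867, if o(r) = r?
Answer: -3935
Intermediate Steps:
o(H) - 1*3867 = -68 - 1*3867 = -68 - 3867 = -3935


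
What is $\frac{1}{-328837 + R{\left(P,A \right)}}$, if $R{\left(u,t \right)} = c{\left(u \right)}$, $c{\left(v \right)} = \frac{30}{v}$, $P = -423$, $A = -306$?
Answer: $- \frac{141}{46366027} \approx -3.041 \cdot 10^{-6}$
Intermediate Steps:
$R{\left(u,t \right)} = \frac{30}{u}$
$\frac{1}{-328837 + R{\left(P,A \right)}} = \frac{1}{-328837 + \frac{30}{-423}} = \frac{1}{-328837 + 30 \left(- \frac{1}{423}\right)} = \frac{1}{-328837 - \frac{10}{141}} = \frac{1}{- \frac{46366027}{141}} = - \frac{141}{46366027}$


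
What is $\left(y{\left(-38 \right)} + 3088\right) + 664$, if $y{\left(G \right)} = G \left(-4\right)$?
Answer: $3904$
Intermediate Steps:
$y{\left(G \right)} = - 4 G$
$\left(y{\left(-38 \right)} + 3088\right) + 664 = \left(\left(-4\right) \left(-38\right) + 3088\right) + 664 = \left(152 + 3088\right) + 664 = 3240 + 664 = 3904$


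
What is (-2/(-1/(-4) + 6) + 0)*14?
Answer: -112/25 ≈ -4.4800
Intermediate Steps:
(-2/(-1/(-4) + 6) + 0)*14 = (-2/(-1*(-¼) + 6) + 0)*14 = (-2/(¼ + 6) + 0)*14 = (-2/25/4 + 0)*14 = (-2*4/25 + 0)*14 = (-8/25 + 0)*14 = -8/25*14 = -112/25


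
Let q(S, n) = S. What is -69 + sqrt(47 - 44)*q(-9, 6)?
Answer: -69 - 9*sqrt(3) ≈ -84.589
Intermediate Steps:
-69 + sqrt(47 - 44)*q(-9, 6) = -69 + sqrt(47 - 44)*(-9) = -69 + sqrt(3)*(-9) = -69 - 9*sqrt(3)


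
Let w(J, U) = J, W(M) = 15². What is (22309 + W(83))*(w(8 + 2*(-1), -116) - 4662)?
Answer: -104918304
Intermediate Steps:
W(M) = 225
(22309 + W(83))*(w(8 + 2*(-1), -116) - 4662) = (22309 + 225)*((8 + 2*(-1)) - 4662) = 22534*((8 - 2) - 4662) = 22534*(6 - 4662) = 22534*(-4656) = -104918304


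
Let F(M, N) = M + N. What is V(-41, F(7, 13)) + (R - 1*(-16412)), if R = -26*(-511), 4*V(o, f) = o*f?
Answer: 29493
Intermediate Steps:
V(o, f) = f*o/4 (V(o, f) = (o*f)/4 = (f*o)/4 = f*o/4)
R = 13286
V(-41, F(7, 13)) + (R - 1*(-16412)) = (¼)*(7 + 13)*(-41) + (13286 - 1*(-16412)) = (¼)*20*(-41) + (13286 + 16412) = -205 + 29698 = 29493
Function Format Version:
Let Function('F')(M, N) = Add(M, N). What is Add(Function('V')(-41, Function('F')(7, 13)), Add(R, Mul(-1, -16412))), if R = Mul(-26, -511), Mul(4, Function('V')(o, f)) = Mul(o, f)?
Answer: 29493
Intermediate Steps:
Function('V')(o, f) = Mul(Rational(1, 4), f, o) (Function('V')(o, f) = Mul(Rational(1, 4), Mul(o, f)) = Mul(Rational(1, 4), Mul(f, o)) = Mul(Rational(1, 4), f, o))
R = 13286
Add(Function('V')(-41, Function('F')(7, 13)), Add(R, Mul(-1, -16412))) = Add(Mul(Rational(1, 4), Add(7, 13), -41), Add(13286, Mul(-1, -16412))) = Add(Mul(Rational(1, 4), 20, -41), Add(13286, 16412)) = Add(-205, 29698) = 29493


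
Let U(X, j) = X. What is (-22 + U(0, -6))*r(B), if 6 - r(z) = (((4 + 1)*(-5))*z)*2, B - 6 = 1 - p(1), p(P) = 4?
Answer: -3432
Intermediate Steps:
B = 3 (B = 6 + (1 - 1*4) = 6 + (1 - 4) = 6 - 3 = 3)
r(z) = 6 + 50*z (r(z) = 6 - ((4 + 1)*(-5))*z*2 = 6 - (5*(-5))*z*2 = 6 - (-25*z)*2 = 6 - (-50)*z = 6 + 50*z)
(-22 + U(0, -6))*r(B) = (-22 + 0)*(6 + 50*3) = -22*(6 + 150) = -22*156 = -3432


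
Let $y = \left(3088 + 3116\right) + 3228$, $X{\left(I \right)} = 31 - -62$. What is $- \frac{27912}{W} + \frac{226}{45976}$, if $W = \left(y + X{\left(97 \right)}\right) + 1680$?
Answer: $- \frac{213458297}{85860180} \approx -2.4861$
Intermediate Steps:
$X{\left(I \right)} = 93$ ($X{\left(I \right)} = 31 + 62 = 93$)
$y = 9432$ ($y = 6204 + 3228 = 9432$)
$W = 11205$ ($W = \left(9432 + 93\right) + 1680 = 9525 + 1680 = 11205$)
$- \frac{27912}{W} + \frac{226}{45976} = - \frac{27912}{11205} + \frac{226}{45976} = \left(-27912\right) \frac{1}{11205} + 226 \cdot \frac{1}{45976} = - \frac{9304}{3735} + \frac{113}{22988} = - \frac{213458297}{85860180}$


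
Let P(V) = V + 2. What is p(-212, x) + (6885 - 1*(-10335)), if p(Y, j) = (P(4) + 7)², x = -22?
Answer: 17389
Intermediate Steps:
P(V) = 2 + V
p(Y, j) = 169 (p(Y, j) = ((2 + 4) + 7)² = (6 + 7)² = 13² = 169)
p(-212, x) + (6885 - 1*(-10335)) = 169 + (6885 - 1*(-10335)) = 169 + (6885 + 10335) = 169 + 17220 = 17389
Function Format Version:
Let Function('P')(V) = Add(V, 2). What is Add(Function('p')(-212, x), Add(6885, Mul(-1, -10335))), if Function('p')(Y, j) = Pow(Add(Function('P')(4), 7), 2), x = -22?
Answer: 17389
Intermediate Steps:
Function('P')(V) = Add(2, V)
Function('p')(Y, j) = 169 (Function('p')(Y, j) = Pow(Add(Add(2, 4), 7), 2) = Pow(Add(6, 7), 2) = Pow(13, 2) = 169)
Add(Function('p')(-212, x), Add(6885, Mul(-1, -10335))) = Add(169, Add(6885, Mul(-1, -10335))) = Add(169, Add(6885, 10335)) = Add(169, 17220) = 17389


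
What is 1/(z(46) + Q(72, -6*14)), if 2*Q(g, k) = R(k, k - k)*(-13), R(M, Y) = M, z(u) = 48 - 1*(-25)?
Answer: 1/619 ≈ 0.0016155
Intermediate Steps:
z(u) = 73 (z(u) = 48 + 25 = 73)
Q(g, k) = -13*k/2 (Q(g, k) = (k*(-13))/2 = (-13*k)/2 = -13*k/2)
1/(z(46) + Q(72, -6*14)) = 1/(73 - (-39)*14) = 1/(73 - 13/2*(-84)) = 1/(73 + 546) = 1/619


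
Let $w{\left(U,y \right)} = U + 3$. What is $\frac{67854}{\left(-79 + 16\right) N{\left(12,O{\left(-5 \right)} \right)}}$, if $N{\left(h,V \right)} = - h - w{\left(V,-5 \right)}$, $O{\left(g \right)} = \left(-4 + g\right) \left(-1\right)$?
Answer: $\frac{11309}{252} \approx 44.877$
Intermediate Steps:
$O{\left(g \right)} = 4 - g$
$w{\left(U,y \right)} = 3 + U$
$N{\left(h,V \right)} = -3 - V - h$ ($N{\left(h,V \right)} = - h - \left(3 + V\right) = -3 - V - h$)
$\frac{67854}{\left(-79 + 16\right) N{\left(12,O{\left(-5 \right)} \right)}} = \frac{67854}{\left(-79 + 16\right) \left(-3 - \left(4 - -5\right) - 12\right)} = \frac{67854}{\left(-63\right) \left(-3 - \left(4 + 5\right) - 12\right)} = \frac{67854}{\left(-63\right) \left(-3 - 9 - 12\right)} = \frac{67854}{\left(-63\right) \left(-24\right)} = \frac{67854}{1512} = 67854 \cdot \frac{1}{1512} = \frac{11309}{252}$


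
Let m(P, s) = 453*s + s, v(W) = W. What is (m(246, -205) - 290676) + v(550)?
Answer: -383196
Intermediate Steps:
m(P, s) = 454*s
(m(246, -205) - 290676) + v(550) = (454*(-205) - 290676) + 550 = (-93070 - 290676) + 550 = -383746 + 550 = -383196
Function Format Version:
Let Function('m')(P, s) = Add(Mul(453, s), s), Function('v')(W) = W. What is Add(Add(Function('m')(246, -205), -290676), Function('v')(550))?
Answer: -383196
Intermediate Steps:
Function('m')(P, s) = Mul(454, s)
Add(Add(Function('m')(246, -205), -290676), Function('v')(550)) = Add(Add(Mul(454, -205), -290676), 550) = Add(Add(-93070, -290676), 550) = Add(-383746, 550) = -383196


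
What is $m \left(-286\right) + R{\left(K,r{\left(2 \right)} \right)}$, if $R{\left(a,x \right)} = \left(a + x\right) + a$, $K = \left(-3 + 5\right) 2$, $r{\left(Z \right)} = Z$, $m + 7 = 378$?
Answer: $-106096$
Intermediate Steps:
$m = 371$ ($m = -7 + 378 = 371$)
$K = 4$ ($K = 2 \cdot 2 = 4$)
$R{\left(a,x \right)} = x + 2 a$
$m \left(-286\right) + R{\left(K,r{\left(2 \right)} \right)} = 371 \left(-286\right) + \left(2 + 2 \cdot 4\right) = -106106 + \left(2 + 8\right) = -106106 + 10 = -106096$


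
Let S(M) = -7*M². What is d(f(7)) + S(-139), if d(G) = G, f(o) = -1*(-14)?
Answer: -135233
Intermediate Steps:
f(o) = 14
d(f(7)) + S(-139) = 14 - 7*(-139)² = 14 - 7*19321 = 14 - 135247 = -135233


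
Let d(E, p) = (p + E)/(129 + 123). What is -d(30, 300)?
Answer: -55/42 ≈ -1.3095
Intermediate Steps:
d(E, p) = E/252 + p/252 (d(E, p) = (E + p)/252 = (E + p)*(1/252) = E/252 + p/252)
-d(30, 300) = -((1/252)*30 + (1/252)*300) = -(5/42 + 25/21) = -1*55/42 = -55/42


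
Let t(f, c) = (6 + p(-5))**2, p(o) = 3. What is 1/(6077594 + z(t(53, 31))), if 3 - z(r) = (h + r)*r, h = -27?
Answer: 1/6073223 ≈ 1.6466e-7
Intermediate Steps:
t(f, c) = 81 (t(f, c) = (6 + 3)**2 = 9**2 = 81)
z(r) = 3 - r*(-27 + r) (z(r) = 3 - (-27 + r)*r = 3 - r*(-27 + r))
1/(6077594 + z(t(53, 31))) = 1/(6077594 + (3 - 1*81**2 + 27*81)) = 1/(6077594 + (3 - 1*6561 + 2187)) = 1/(6077594 + (3 - 6561 + 2187)) = 1/(6077594 - 4371) = 1/6073223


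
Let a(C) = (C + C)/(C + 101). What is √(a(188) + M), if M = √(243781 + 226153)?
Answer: √(376 + 289*√469934)/17 ≈ 26.207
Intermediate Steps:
a(C) = 2*C/(101 + C) (a(C) = (2*C)/(101 + C) = 2*C/(101 + C))
M = √469934 ≈ 685.52
√(a(188) + M) = √(2*188/(101 + 188) + √469934) = √(2*188/289 + √469934) = √(2*188*(1/289) + √469934) = √(376/289 + √469934)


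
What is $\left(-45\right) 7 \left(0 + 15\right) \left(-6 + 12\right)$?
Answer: $-28350$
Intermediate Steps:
$\left(-45\right) 7 \left(0 + 15\right) \left(-6 + 12\right) = - 315 \cdot 15 \cdot 6 = \left(-315\right) 90 = -28350$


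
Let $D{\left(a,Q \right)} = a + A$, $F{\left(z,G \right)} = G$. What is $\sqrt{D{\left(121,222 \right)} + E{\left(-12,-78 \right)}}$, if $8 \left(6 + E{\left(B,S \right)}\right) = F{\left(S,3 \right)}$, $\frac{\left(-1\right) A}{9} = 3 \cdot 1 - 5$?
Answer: $\frac{\sqrt{2134}}{4} \approx 11.549$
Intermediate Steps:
$A = 18$ ($A = - 9 \left(3 \cdot 1 - 5\right) = - 9 \left(3 - 5\right) = \left(-9\right) \left(-2\right) = 18$)
$E{\left(B,S \right)} = - \frac{45}{8}$ ($E{\left(B,S \right)} = -6 + \frac{1}{8} \cdot 3 = -6 + \frac{3}{8} = - \frac{45}{8}$)
$D{\left(a,Q \right)} = 18 + a$ ($D{\left(a,Q \right)} = a + 18 = 18 + a$)
$\sqrt{D{\left(121,222 \right)} + E{\left(-12,-78 \right)}} = \sqrt{\left(18 + 121\right) - \frac{45}{8}} = \sqrt{139 - \frac{45}{8}} = \sqrt{\frac{1067}{8}} = \frac{\sqrt{2134}}{4}$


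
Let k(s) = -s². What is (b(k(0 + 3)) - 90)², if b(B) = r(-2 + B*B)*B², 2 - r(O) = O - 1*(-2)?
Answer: 42107121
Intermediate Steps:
r(O) = -O (r(O) = 2 - (O - 1*(-2)) = 2 - (O + 2) = 2 - (2 + O) = 2 + (-2 - O) = -O)
b(B) = B²*(2 - B²) (b(B) = (-(-2 + B*B))*B² = (-(-2 + B²))*B² = (2 - B²)*B² = B²*(2 - B²))
(b(k(0 + 3)) - 90)² = ((-(0 + 3)²)²*(2 - (-(0 + 3)²)²) - 90)² = ((-1*3²)²*(2 - (-1*3²)²) - 90)² = ((-1*9)²*(2 - (-1*9)²) - 90)² = ((-9)²*(2 - 1*(-9)²) - 90)² = (81*(2 - 1*81) - 90)² = (81*(2 - 81) - 90)² = (81*(-79) - 90)² = (-6399 - 90)² = (-6489)² = 42107121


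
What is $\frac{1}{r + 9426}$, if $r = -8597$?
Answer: $\frac{1}{829} \approx 0.0012063$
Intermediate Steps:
$\frac{1}{r + 9426} = \frac{1}{-8597 + 9426} = \frac{1}{829}$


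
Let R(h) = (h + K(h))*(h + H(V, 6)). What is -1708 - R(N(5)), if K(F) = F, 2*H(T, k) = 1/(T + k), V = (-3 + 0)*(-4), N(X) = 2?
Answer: -15445/9 ≈ -1716.1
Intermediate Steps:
V = 12 (V = -3*(-4) = 12)
H(T, k) = 1/(2*(T + k))
R(h) = 2*h*(1/36 + h) (R(h) = (h + h)*(h + 1/(2*(12 + 6))) = (2*h)*(h + (½)/18) = (2*h)*(h + (½)*(1/18)) = (2*h)*(h + 1/36) = (2*h)*(1/36 + h) = 2*h*(1/36 + h))
-1708 - R(N(5)) = -1708 - 2*(1 + 36*2)/18 = -1708 - 2*(1 + 72)/18 = -1708 - 2*73/18 = -1708 - 1*73/9 = -1708 - 73/9 = -15445/9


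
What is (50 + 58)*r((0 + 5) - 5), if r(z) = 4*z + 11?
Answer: 1188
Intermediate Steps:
r(z) = 11 + 4*z
(50 + 58)*r((0 + 5) - 5) = (50 + 58)*(11 + 4*((0 + 5) - 5)) = 108*(11 + 4*(5 - 5)) = 108*(11 + 4*0) = 108*(11 + 0) = 108*11 = 1188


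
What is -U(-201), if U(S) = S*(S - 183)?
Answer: -77184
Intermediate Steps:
U(S) = S*(-183 + S)
-U(-201) = -(-201)*(-183 - 201) = -(-201)*(-384) = -1*77184 = -77184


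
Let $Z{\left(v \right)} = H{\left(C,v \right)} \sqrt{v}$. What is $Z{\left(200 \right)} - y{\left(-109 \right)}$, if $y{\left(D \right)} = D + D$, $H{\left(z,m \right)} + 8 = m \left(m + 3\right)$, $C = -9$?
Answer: $218 + 405920 \sqrt{2} \approx 5.7428 \cdot 10^{5}$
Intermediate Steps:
$H{\left(z,m \right)} = -8 + m \left(3 + m\right)$ ($H{\left(z,m \right)} = -8 + m \left(m + 3\right) = -8 + m \left(3 + m\right)$)
$y{\left(D \right)} = 2 D$
$Z{\left(v \right)} = \sqrt{v} \left(-8 + v^{2} + 3 v\right)$ ($Z{\left(v \right)} = \left(-8 + v^{2} + 3 v\right) \sqrt{v} = \sqrt{v} \left(-8 + v^{2} + 3 v\right)$)
$Z{\left(200 \right)} - y{\left(-109 \right)} = \sqrt{200} \left(-8 + 200^{2} + 3 \cdot 200\right) - 2 \left(-109\right) = 10 \sqrt{2} \left(-8 + 40000 + 600\right) - -218 = 10 \sqrt{2} \cdot 40592 + 218 = 405920 \sqrt{2} + 218 = 218 + 405920 \sqrt{2}$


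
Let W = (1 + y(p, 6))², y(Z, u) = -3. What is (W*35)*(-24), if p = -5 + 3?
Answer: -3360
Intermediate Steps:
p = -2
W = 4 (W = (1 - 3)² = (-2)² = 4)
(W*35)*(-24) = (4*35)*(-24) = 140*(-24) = -3360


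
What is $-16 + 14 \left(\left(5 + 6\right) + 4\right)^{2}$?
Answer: $3134$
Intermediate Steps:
$-16 + 14 \left(\left(5 + 6\right) + 4\right)^{2} = -16 + 14 \left(11 + 4\right)^{2} = -16 + 14 \cdot 15^{2} = -16 + 14 \cdot 225 = -16 + 3150 = 3134$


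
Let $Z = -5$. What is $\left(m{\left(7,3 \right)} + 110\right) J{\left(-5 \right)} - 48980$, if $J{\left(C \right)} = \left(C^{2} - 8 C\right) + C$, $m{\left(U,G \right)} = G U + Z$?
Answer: $-41420$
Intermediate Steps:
$m{\left(U,G \right)} = -5 + G U$ ($m{\left(U,G \right)} = G U - 5 = -5 + G U$)
$J{\left(C \right)} = C^{2} - 7 C$
$\left(m{\left(7,3 \right)} + 110\right) J{\left(-5 \right)} - 48980 = \left(\left(-5 + 3 \cdot 7\right) + 110\right) \left(- 5 \left(-7 - 5\right)\right) - 48980 = \left(\left(-5 + 21\right) + 110\right) \left(\left(-5\right) \left(-12\right)\right) - 48980 = \left(16 + 110\right) 60 - 48980 = 126 \cdot 60 - 48980 = 7560 - 48980 = -41420$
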